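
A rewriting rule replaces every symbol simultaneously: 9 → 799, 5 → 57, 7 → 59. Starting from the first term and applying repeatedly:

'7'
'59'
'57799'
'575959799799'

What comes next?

575957799577995979979959799799

Expanding 575959799799: 5→57, 7→59, 5→57, 9→799, 5→57, 9→799, 7→59, 9→799, 9→799, 7→59, 9→799, 9→799. Concatenated: 57 59 57 799 57 799 59 799 799 59 799 799.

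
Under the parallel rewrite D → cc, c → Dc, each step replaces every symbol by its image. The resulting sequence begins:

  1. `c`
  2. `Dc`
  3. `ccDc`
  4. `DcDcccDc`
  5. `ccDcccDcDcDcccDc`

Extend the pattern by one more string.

DcDcccDcDcDcccDcccDcccDcDcDcccDc

Applying the rule to each of the 16 symbols of ccDcccDcDcDcccDc gives the pieces Dc Dc cc Dc Dc Dc cc Dc cc Dc cc Dc Dc Dc cc Dc, which concatenate to the answer.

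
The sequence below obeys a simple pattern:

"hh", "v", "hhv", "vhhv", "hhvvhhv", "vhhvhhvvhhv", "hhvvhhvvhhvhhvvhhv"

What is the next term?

vhhvhhvvhhvhhvvhhvvhhvhhvvhhv

From term 3 onward, concatenate the second-to-last term with the last: hh·v = hhv, v·hhv = vhhv, …
Continuing: vhhvhhvvhhv · hhvvhhvvhhvhhvvhhv gives term 8.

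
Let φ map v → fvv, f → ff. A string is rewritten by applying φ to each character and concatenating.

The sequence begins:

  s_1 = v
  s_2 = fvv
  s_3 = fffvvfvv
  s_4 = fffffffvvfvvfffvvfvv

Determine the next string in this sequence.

fffffffffffffffvvfvvfffvvfvvfffffffvvfvvfffvvfvv

Replace each of the 20 characters of fffffffvvfvvfffvvfvv in place — ff ff ff ff ff ff ff fvv fvv ff fvv fvv ff ff ff fvv fvv ff fvv fvv — and concatenate.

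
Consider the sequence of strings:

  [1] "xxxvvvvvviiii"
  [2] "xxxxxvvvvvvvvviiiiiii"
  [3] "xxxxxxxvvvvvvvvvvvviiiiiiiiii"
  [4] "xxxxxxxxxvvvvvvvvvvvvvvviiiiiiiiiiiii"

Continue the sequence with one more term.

xxxxxxxxxxxvvvvvvvvvvvvvvvvvviiiiiiiiiiiiiiii

Each string has the form x^{2n-1} v^{3n} i^{3n-2}, where the shown terms are n = 2, 3, 4, 5.
For the next term, n = 6, so the run lengths are 11, 18, 16.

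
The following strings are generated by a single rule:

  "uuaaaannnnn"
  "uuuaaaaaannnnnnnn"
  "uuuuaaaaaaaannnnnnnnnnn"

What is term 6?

uuuuuuuaaaaaaaaaaaaaannnnnnnnnnnnnnnnnnnn

Reading off run lengths: u runs 2, 3, 4; a runs 4, 6, 8; n runs 5, 8, 11 — each is linear in n (n = 1, 2, …).
For term 6, n = 6, so the run lengths are 7, 14, 20.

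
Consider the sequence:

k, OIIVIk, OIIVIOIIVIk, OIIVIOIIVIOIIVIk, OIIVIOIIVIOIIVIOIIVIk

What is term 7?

OIIVIOIIVIOIIVIOIIVIOIIVIOIIVIk

Every step adds OIIVI at the front: s(k+1) = OIIVI·s(k).
From OIIVIOIIVIOIIVIOIIVIk, 2 further steps: OIIVIOIIVIOIIVIOIIVIk → OIIVIOIIVIOIIVIOIIVIOIIVIk → (answer).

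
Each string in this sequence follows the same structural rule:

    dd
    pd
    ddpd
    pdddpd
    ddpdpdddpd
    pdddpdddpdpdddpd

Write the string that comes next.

This is a Fibonacci-style word recurrence s(k) = s(k−2)·s(k−1): e.g. dd·pd = ddpd.
The next term joins ddpdpdddpd and pdddpdddpdpdddpd.

ddpdpdddpdpdddpdddpdpdddpd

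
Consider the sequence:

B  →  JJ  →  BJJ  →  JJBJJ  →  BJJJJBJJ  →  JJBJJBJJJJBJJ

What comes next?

BJJJJBJJJJBJJBJJJJBJJ

This is a Fibonacci-style word recurrence s(k) = s(k−2)·s(k−1): e.g. B·JJ = BJJ.
So term 7 is BJJJJBJJ·JJBJJBJJJJBJJ.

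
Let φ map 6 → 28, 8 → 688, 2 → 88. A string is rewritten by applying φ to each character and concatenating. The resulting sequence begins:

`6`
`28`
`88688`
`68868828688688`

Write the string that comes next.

φ(68868828688688) expands symbol-by-symbol to 28 688 688 28 688 688 88 688 28 688 688 28 688 688; joining the 14 pieces gives the next term.

2868868828688688886882868868828688688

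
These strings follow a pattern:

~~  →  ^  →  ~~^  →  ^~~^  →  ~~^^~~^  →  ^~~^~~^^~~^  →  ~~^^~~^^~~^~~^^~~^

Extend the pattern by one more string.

^~~^~~^^~~^~~^^~~^^~~^~~^^~~^

From term 3 onward, concatenate the second-to-last term with the last: ~~·^ = ~~^, ^·~~^ = ^~~^, …
So term 8 is ^~~^~~^^~~^·~~^^~~^^~~^~~^^~~^.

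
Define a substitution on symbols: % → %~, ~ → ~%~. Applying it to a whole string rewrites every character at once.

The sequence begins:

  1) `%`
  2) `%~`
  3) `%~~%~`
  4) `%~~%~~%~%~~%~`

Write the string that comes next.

Rewriting the 13 symbols of %~~%~~%~%~~%~ one by one yields %~ ~%~ ~%~ %~ ~%~ ~%~ %~ ~%~ %~ ~%~ ~%~ %~ ~%~; concatenated:

%~~%~~%~%~~%~~%~%~~%~%~~%~~%~%~~%~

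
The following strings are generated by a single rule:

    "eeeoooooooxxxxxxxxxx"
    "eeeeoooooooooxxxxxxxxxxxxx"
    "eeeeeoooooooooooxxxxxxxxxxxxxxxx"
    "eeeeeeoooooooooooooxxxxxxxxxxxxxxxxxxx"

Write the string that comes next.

The n-th term is n e's then 2n+1 o's then 3n+1 x's, where the shown terms are n = 3, 4, 5, 6.
At n = 7 the blocks have lengths 7, 15, 22.

eeeeeeeoooooooooooooooxxxxxxxxxxxxxxxxxxxxxx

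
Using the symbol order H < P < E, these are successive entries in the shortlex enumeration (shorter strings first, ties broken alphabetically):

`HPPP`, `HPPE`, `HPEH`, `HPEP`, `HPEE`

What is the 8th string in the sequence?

Advancing 3 positions from HPEE through HPEE → HEHH → HEHP reaches term 8.

HEHE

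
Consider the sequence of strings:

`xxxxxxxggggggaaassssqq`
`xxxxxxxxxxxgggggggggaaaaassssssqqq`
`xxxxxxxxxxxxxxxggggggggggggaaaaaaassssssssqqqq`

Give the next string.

xxxxxxxxxxxxxxxxxxxgggggggggggggggaaaaaaaaassssssssssqqqqq

Term n consists of 4n-1 x's, followed by 3n g's, followed by 2n-1 a's, followed by 2n s's, followed by n q's, where the shown terms are n = 2, 3, 4.
For the next term, n = 5, so the run lengths are 19, 15, 9, 10, 5.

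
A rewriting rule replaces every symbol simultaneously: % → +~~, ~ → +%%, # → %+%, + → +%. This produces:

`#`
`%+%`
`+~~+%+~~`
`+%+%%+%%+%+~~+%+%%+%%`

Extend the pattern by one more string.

Rewriting the 21 symbols of +%+%%+%%+%+~~+%+%%+%% one by one yields +% +~~ +% +~~ +~~ +% +~~ +~~ +% +~~ +% +%% +%% +% +~~ +% +~~ +~~ +% +~~ +~~; concatenated:

+%+~~+%+~~+~~+%+~~+~~+%+~~+%+%%+%%+%+~~+%+~~+~~+%+~~+~~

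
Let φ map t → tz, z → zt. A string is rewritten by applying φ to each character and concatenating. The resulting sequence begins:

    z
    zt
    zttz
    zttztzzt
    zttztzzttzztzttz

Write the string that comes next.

zttztzzttzztzttztzztzttzzttztzzt

Replace each of the 16 characters of zttztzzttzztzttz in place — zt tz tz zt tz zt zt tz tz zt zt tz zt tz tz zt — and concatenate.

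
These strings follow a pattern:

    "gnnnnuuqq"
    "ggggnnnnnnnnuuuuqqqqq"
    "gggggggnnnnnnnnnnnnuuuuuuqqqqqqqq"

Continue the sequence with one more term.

ggggggggggnnnnnnnnnnnnnnnnuuuuuuuuqqqqqqqqqqq

Each string has the form g^{3n-2} n^{4n} u^{2n} q^{3n-1} (n = 1, 2, …).
Setting n = 4 gives 10, 16, 8, 11 characters in each block.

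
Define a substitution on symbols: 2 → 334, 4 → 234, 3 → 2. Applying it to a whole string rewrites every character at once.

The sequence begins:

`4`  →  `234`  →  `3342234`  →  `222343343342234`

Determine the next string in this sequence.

Applying the rule to each of the 15 symbols of 222343343342234 gives the pieces 334 334 334 2 234 2 2 234 2 2 234 334 334 2 234, which concatenate to the answer.

334334334223422234222343343342234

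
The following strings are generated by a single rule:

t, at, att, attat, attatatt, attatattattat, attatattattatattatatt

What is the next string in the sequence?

Each term (from the third on) is the previous term followed by the one before it: term 3 = at·t = att.
Continuing: attatattattatattatatt · attatattattat gives term 8.

attatattattatattatattattatattattat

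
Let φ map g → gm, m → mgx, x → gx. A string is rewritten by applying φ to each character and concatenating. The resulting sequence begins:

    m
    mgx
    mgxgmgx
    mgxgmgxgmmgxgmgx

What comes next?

Applying the rule to each of the 16 symbols of mgxgmgxgmmgxgmgx gives the pieces mgx gm gx gm mgx gm gx gm mgx mgx gm gx gm mgx gm gx, which concatenate to the answer.

mgxgmgxgmmgxgmgxgmmgxmgxgmgxgmmgxgmgx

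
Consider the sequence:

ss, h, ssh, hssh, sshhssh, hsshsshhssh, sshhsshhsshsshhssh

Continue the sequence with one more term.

Each term (from the third on) is the two preceding terms concatenated in order: term 3 = ss·h = ssh.
The next term joins hsshsshhssh and sshhsshhsshsshhssh.

hsshsshhsshsshhsshhsshsshhssh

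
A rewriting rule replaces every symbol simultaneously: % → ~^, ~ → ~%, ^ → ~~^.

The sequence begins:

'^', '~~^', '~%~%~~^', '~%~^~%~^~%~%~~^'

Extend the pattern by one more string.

~%~^~%~~^~%~^~%~~^~%~^~%~^~%~%~~^

Replace each of the 15 characters of ~%~^~%~^~%~%~~^ in place — ~% ~^ ~% ~~^ ~% ~^ ~% ~~^ ~% ~^ ~% ~^ ~% ~% ~~^ — and concatenate.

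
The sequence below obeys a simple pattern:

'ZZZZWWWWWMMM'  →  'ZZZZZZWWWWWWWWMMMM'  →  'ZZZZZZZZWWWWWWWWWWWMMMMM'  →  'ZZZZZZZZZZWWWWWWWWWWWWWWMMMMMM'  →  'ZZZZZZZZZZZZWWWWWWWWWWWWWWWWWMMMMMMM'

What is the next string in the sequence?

Term n consists of 2n Z's, followed by 3n-1 W's, followed by n+1 M's, where the shown terms are n = 2, 3, 4, 5, 6.
At n = 7 the blocks have lengths 14, 20, 8.

ZZZZZZZZZZZZZZWWWWWWWWWWWWWWWWWWWWMMMMMMMM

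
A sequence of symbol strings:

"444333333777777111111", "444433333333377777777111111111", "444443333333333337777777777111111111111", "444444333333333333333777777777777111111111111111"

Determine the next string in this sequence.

444444433333333333333333377777777777777111111111111111111

Each string has the form 4^{n+1} 3^{3n} 7^{2n+2} 1^{3n}, where the shown terms are n = 2, 3, 4, 5.
For the next term, n = 6, so the run lengths are 7, 18, 14, 18.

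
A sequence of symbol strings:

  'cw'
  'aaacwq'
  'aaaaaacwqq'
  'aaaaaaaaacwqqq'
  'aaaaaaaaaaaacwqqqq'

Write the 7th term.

aaaaaaaaaaaaaaaaaacwqqqqqq

Every step adds aaa to the front and q to the end of the previous string.
From aaaaaaaaaaaacwqqqq, 2 further steps: aaaaaaaaaaaacwqqqq → aaaaaaaaaaaaaaacwqqqqq → (answer).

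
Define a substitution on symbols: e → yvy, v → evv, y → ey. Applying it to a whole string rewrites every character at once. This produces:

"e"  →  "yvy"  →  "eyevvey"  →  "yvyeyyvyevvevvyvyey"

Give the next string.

eyevveyyvyeyeyevveyyvyevvevvyvyevvevveyevveyyvyey

φ(yvyeyyvyevvevvyvyey) expands symbol-by-symbol to ey evv ey yvy ey ey evv ey yvy evv evv yvy evv evv ey evv ey yvy ey; joining the 19 pieces gives the next term.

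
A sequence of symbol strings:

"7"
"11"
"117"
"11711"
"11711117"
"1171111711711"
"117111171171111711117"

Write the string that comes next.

From term 3 onward, concatenate the last term with the second-to-last: 11·7 = 117, 117·11 = 11711, …
Continuing: 117111171171111711117 · 1171111711711 gives term 8.

1171111711711117111171171111711711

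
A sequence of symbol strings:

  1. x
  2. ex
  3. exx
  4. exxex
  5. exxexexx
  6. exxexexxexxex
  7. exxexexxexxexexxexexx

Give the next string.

exxexexxexxexexxexexxexxexexxexxex

This is a Fibonacci-style word recurrence s(k) = s(k−1)·s(k−2): e.g. ex·x = exx.
Continuing: exxexexxexxexexxexexx · exxexexxexxex gives term 8.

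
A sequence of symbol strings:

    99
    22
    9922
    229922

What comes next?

9922229922

Each term (from the third on) is the two preceding terms concatenated in order: term 3 = 99·22 = 9922.
The next term joins 9922 and 229922.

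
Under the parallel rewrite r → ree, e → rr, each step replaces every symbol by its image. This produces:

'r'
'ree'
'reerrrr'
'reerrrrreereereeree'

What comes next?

Applying the rule to each of the 19 symbols of reerrrrreereereeree gives the pieces ree rr rr ree ree ree ree ree rr rr ree rr rr ree rr rr ree rr rr, which concatenate to the answer.

reerrrrreereereereereerrrrreerrrrreerrrrreerrrr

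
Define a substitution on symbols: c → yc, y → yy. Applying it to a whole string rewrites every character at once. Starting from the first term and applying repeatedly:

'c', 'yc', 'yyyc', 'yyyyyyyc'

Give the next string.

Expanding yyyyyyyc: y→yy, y→yy, y→yy, y→yy, y→yy, y→yy, y→yy, c→yc. Concatenated: yy yy yy yy yy yy yy yc.

yyyyyyyyyyyyyyyc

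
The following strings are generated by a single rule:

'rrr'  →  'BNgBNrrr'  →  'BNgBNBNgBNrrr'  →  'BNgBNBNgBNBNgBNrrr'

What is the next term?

Each term is the previous one with BNgBN prepended.
Applying this once more to BNgBNBNgBNBNgBNrrr:

BNgBNBNgBNBNgBNBNgBNrrr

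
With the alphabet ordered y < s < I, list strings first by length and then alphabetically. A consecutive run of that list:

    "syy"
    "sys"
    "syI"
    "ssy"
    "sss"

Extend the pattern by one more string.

ssI

Find the rightmost character of sss below I, bump it to the next letter, and reset everything to its right to y.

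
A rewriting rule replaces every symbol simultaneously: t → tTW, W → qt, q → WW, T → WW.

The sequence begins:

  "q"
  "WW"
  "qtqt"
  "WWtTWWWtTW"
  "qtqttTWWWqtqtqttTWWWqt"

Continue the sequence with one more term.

Replace each of the 22 characters of qtqttTWWWqtqtqttTWWWqt in place — WW tTW WW tTW tTW WW qt qt qt WW tTW WW tTW WW tTW tTW WW qt qt qt WW tTW — and concatenate.

WWtTWWWtTWtTWWWqtqtqtWWtTWWWtTWWWtTWtTWWWqtqtqtWWtTW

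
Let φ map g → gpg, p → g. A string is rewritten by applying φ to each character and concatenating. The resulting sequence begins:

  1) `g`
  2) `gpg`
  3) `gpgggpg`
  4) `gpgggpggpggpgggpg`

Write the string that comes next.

gpgggpggpggpgggpggpgggpggpgggpggpggpgggpg

Applying the rule to each of the 17 symbols of gpgggpggpggpgggpg gives the pieces gpg g gpg gpg gpg g gpg gpg g gpg gpg g gpg gpg gpg g gpg, which concatenate to the answer.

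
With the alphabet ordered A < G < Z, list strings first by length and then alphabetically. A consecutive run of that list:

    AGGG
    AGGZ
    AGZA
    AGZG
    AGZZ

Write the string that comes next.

Find the rightmost character of AGZZ below Z, bump it to the next letter, and reset everything to its right to A.

AZAA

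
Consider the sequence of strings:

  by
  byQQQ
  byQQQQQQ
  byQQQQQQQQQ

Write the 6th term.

Each term is the previous one with QQQ appended.
From byQQQQQQQQQ, 2 further steps: byQQQQQQQQQ → byQQQQQQQQQQQQ → (answer).

byQQQQQQQQQQQQQQQ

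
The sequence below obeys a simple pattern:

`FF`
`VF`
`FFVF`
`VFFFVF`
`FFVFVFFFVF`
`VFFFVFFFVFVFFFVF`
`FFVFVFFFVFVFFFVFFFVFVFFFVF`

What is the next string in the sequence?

Each term (from the third on) is the two preceding terms concatenated in order: term 3 = FF·VF = FFVF.
The next term joins VFFFVFFFVFVFFFVF and FFVFVFFFVFVFFFVFFFVFVFFFVF.

VFFFVFFFVFVFFFVFFFVFVFFFVFVFFFVFFFVFVFFFVF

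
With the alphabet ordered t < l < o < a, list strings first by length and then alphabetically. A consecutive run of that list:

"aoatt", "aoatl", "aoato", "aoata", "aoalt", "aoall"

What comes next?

aoalo

Treat aoall as a base-4 numeral over the given alphabet and add one, carrying through any trailing a's.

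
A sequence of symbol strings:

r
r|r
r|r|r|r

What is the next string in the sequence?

Every step duplicates the string with '|' between the halves.
One more doubling of r|r|r|r gives the answer.

r|r|r|r|r|r|r|r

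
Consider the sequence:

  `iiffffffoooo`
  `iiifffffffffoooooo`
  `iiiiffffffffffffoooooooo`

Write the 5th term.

The n-th term is n i's then 3n f's then 2n o's, where the shown terms are n = 2, 3, 4.
Setting n = 6 gives 6, 18, 12 characters in each block.

iiiiiiffffffffffffffffffoooooooooooo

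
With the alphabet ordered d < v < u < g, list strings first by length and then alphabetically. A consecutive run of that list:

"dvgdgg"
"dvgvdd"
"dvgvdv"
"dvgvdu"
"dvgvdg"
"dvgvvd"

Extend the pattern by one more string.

Find the rightmost character of dvgvvd below g, bump it to the next letter, and reset everything to its right to d.

dvgvvv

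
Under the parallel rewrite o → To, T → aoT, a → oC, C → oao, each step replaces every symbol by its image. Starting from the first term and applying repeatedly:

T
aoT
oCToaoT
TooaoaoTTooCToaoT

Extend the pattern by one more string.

aoTToTooCTooCToaoTaoTToTooaoaoTTooCToaoT

Replace each of the 17 characters of TooaoaoTTooCToaoT in place — aoT To To oC To oC To aoT aoT To To oao aoT To oC To aoT — and concatenate.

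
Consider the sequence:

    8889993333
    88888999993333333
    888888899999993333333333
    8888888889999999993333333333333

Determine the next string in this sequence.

Each string has the form 8^{2n+1} 9^{2n+1} 3^{3n+1} (n = 1, 2, …).
For the next term, n = 5, so the run lengths are 11, 11, 16.

88888888888999999999993333333333333333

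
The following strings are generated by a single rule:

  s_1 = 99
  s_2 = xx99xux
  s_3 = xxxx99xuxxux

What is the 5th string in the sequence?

Each term wraps the previous one in xx on the left and xux on the right.
From xxxx99xuxxux, 2 further steps: xxxx99xuxxux → xxxxxx99xuxxuxxux → (answer).

xxxxxxxx99xuxxuxxuxxux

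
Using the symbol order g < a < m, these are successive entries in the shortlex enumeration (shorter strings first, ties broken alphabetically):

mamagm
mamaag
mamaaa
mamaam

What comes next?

The successor of mamaam increments the rightmost position that isn't already m and resets every position after it to g.

mamamg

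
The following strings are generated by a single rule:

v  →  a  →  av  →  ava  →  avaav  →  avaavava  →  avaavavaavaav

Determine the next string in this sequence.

Each term (from the third on) is the previous term followed by the one before it: term 3 = a·v = av.
Continuing: avaavavaavaav · avaavava gives term 8.

avaavavaavaavavaavava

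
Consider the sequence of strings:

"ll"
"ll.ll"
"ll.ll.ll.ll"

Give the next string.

Each string is two copies of the previous one joined by '.'.
Doubling ll.ll.ll.ll with '.' between the halves:

ll.ll.ll.ll.ll.ll.ll.ll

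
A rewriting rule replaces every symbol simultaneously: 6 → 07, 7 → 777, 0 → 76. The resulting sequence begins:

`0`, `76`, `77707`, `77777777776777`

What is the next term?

77777777777777777777777777777707777777777

φ(77777777776777) expands symbol-by-symbol to 777 777 777 777 777 777 777 777 777 777 07 777 777 777; joining the 14 pieces gives the next term.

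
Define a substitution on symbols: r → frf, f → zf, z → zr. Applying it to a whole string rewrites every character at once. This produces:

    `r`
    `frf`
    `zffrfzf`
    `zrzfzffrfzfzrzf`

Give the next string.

zrfrfzrzfzrzfzffrfzfzrzfzrfrfzrzf

Applying the rule to each of the 15 symbols of zrzfzffrfzfzrzf gives the pieces zr frf zr zf zr zf zf frf zf zr zf zr frf zr zf, which concatenate to the answer.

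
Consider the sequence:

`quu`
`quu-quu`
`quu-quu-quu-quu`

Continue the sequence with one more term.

s(k+1) = s(k)·-·s(k) — each term doubles the last with '-' between the halves.
Doubling quu-quu-quu-quu with '-' between the halves:

quu-quu-quu-quu-quu-quu-quu-quu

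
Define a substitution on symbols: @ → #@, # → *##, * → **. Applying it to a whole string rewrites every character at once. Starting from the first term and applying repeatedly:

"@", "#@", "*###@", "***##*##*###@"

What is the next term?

φ(***##*##*###@) expands symbol-by-symbol to ** ** ** *## *## ** *## *## ** *## *## *## #@; joining the 13 pieces gives the next term.

*******##*##***##*##***##*##*###@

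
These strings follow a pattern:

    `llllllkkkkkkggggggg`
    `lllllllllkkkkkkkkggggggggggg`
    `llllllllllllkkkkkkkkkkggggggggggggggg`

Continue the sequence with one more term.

Term n consists of 3n l's, followed by 2n+2 k's, followed by 4n-1 g's, where the shown terms are n = 2, 3, 4.
For the next term, n = 5, so the run lengths are 15, 12, 19.

lllllllllllllllkkkkkkkkkkkkggggggggggggggggggg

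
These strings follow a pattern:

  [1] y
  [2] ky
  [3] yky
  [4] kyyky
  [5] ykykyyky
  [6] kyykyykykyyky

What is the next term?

ykykyykykyykyykykyyky

This is a Fibonacci-style word recurrence s(k) = s(k−2)·s(k−1): e.g. y·ky = yky.
So term 7 is ykykyyky·kyykyykykyyky.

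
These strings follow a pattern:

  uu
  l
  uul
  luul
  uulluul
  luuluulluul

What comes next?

Each term (from the third on) is the two preceding terms concatenated in order: term 3 = uu·l = uul.
So term 7 is uulluul·luuluulluul.

uulluulluuluulluul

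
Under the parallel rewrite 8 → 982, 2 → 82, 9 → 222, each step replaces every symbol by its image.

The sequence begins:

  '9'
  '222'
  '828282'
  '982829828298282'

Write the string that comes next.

φ(982829828298282) expands symbol-by-symbol to 222 982 82 982 82 222 982 82 982 82 222 982 82 982 82; joining the 15 pieces gives the next term.

222982829828222298282982822229828298282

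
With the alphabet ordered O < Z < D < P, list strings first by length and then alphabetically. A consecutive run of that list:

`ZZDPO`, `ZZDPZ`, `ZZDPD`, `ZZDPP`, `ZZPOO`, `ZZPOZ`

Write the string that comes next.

ZZPOD

The successor of ZZPOZ increments the rightmost position that isn't already P and resets every position after it to O.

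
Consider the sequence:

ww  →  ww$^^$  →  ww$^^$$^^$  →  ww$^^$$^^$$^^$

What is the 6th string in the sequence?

The strings grow by a fixed suffix $^^$ each time.
From ww$^^$$^^$$^^$, 2 further steps: ww$^^$$^^$$^^$ → ww$^^$$^^$$^^$$^^$ → (answer).

ww$^^$$^^$$^^$$^^$$^^$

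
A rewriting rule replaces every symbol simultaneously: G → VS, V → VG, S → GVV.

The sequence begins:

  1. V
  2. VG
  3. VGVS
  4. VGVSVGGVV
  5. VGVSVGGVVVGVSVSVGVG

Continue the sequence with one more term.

Rewriting the 19 symbols of VGVSVGGVVVGVSVSVGVG one by one yields VG VS VG GVV VG VS VS VG VG VG VS VG GVV VG GVV VG VS VG VS; concatenated:

VGVSVGGVVVGVSVSVGVGVGVSVGGVVVGGVVVGVSVGVS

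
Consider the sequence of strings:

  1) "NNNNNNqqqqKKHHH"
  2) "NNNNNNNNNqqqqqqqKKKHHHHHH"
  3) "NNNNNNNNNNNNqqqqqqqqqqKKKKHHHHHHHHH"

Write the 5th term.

Each string has the form N^{3n+3} q^{3n+1} K^{n+1} H^{3n} (n = 1, 2, …).
For term 5, n = 5, so the run lengths are 18, 16, 6, 15.

NNNNNNNNNNNNNNNNNNqqqqqqqqqqqqqqqqKKKKKKHHHHHHHHHHHHHHH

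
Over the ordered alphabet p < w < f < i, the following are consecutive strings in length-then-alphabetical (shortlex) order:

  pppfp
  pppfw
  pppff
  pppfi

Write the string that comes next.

pppip

Find the rightmost character of pppfi below i, bump it to the next letter, and reset everything to its right to p.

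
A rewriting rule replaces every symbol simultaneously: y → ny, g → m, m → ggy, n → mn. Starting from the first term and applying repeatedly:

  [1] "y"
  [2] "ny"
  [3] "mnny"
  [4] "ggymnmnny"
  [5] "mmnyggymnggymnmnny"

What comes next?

ggyggymnnymmnyggymnmmnyggymnggymnmnny

Replace each of the 18 characters of mmnyggymnggymnmnny in place — ggy ggy mn ny m m ny ggy mn m m ny ggy mn ggy mn mn ny — and concatenate.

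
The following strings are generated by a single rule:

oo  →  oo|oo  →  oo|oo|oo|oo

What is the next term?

oo|oo|oo|oo|oo|oo|oo|oo

Each string is two copies of the previous one joined by '|'.
So the next term is two copies of oo|oo|oo|oo with '|' between the halves.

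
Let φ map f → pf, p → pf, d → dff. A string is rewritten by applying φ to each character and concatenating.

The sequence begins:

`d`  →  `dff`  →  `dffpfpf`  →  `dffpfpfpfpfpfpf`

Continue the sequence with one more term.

dffpfpfpfpfpfpfpfpfpfpfpfpfpfpf

Applying the rule to each of the 15 symbols of dffpfpfpfpfpfpf gives the pieces dff pf pf pf pf pf pf pf pf pf pf pf pf pf pf, which concatenate to the answer.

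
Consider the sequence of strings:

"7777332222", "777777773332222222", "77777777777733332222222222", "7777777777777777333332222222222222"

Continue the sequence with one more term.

777777777777777777773333332222222222222222

The n-th term is 4n 7's then n+1 3's then 3n+1 2's (n = 1, 2, …).
At n = 5 the blocks have lengths 20, 6, 16.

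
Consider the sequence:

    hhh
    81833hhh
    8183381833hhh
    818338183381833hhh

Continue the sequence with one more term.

The strings grow by a fixed prefix 81833 each time.
Applying this once more to 818338183381833hhh:

81833818338183381833hhh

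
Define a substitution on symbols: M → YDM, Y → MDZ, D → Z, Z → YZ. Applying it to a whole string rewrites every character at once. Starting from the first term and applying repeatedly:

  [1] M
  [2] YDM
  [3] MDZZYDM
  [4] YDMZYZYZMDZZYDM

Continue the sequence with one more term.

MDZZYDMYZMDZYZMDZYZYDMZYZYZMDZZYDM

Applying the rule to each of the 15 symbols of YDMZYZYZMDZZYDM gives the pieces MDZ Z YDM YZ MDZ YZ MDZ YZ YDM Z YZ YZ MDZ Z YDM, which concatenate to the answer.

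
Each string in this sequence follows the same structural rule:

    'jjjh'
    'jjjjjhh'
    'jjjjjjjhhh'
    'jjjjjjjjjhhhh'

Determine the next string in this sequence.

Reading off run lengths: j runs 3, 5, 7, 9; h runs 1, 2, 3, 4 — each is linear in n (n = 1, 2, …).
For the next term, n = 5, so the run lengths are 11, 5.

jjjjjjjjjjjhhhhh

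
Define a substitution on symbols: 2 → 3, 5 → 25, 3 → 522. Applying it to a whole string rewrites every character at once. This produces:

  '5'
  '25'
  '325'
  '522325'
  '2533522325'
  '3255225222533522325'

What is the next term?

Rewriting the 19 symbols of 3255225222533522325 one by one yields 522 3 25 25 3 3 25 3 3 3 25 522 522 25 3 3 522 3 25; concatenated:

522325253325333255225222533522325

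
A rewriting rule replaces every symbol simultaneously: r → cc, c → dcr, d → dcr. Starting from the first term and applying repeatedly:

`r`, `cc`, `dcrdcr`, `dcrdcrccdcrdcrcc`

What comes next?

Replace each of the 16 characters of dcrdcrccdcrdcrcc in place — dcr dcr cc dcr dcr cc dcr dcr dcr dcr cc dcr dcr cc dcr dcr — and concatenate.

dcrdcrccdcrdcrccdcrdcrdcrdcrccdcrdcrccdcrdcr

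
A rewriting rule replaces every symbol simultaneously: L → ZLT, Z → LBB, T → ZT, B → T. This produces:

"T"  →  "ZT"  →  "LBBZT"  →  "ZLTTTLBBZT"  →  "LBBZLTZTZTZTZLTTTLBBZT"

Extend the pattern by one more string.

ZLTTTLBBZLTZTLBBZTLBBZTLBBZTLBBZLTZTZTZTZLTTTLBBZT

φ(LBBZLTZTZTZTZLTTTLBBZT) expands symbol-by-symbol to ZLT T T LBB ZLT ZT LBB ZT LBB ZT LBB ZT LBB ZLT ZT ZT ZT ZLT T T LBB ZT; joining the 22 pieces gives the next term.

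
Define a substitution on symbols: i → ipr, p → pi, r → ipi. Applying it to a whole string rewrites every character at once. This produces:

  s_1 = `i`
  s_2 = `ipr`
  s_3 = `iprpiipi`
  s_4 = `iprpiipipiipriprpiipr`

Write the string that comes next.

Applying the rule to each of the 21 symbols of iprpiipipiipriprpiipr gives the pieces ipr pi ipi pi ipr ipr pi ipr pi ipr ipr pi ipi ipr pi ipi pi ipr ipr pi ipi, which concatenate to the answer.

iprpiipipiipriprpiiprpiipriprpiipiiprpiipipiipriprpiipi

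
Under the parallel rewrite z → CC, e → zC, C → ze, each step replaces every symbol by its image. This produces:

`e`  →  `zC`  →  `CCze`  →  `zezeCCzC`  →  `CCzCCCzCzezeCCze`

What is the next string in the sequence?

zezeCCzezezeCCzeCCzCCCzCzezeCCzC

Replace each of the 16 characters of CCzCCCzCzezeCCze in place — ze ze CC ze ze ze CC ze CC zC CC zC ze ze CC zC — and concatenate.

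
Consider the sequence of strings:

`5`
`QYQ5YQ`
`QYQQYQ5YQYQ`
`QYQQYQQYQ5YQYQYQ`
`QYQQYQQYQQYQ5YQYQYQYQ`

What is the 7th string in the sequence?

QYQQYQQYQQYQQYQQYQ5YQYQYQYQYQYQ

s(k+1) = QYQ·s(k)·YQ, so each term gains QYQ as a prefix and YQ as a suffix.
From QYQQYQQYQQYQ5YQYQYQYQ, 2 further steps: QYQQYQQYQQYQ5YQYQYQYQ → QYQQYQQYQQYQQYQ5YQYQYQYQYQ → (answer).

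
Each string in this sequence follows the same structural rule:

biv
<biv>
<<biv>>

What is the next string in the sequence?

s(k+1) = <·s(k)·>, so each term gains < as a prefix and > as a suffix.
So the next term is <·<<biv>>·>.

<<<biv>>>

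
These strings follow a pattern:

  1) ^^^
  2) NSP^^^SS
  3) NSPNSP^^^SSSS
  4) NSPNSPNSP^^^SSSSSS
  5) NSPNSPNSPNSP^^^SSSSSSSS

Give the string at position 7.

s(k+1) = NSP·s(k)·SS, so each term gains NSP as a prefix and SS as a suffix.
From NSPNSPNSPNSP^^^SSSSSSSS, 2 further steps: NSPNSPNSPNSP^^^SSSSSSSS → NSPNSPNSPNSPNSP^^^SSSSSSSSSS → (answer).

NSPNSPNSPNSPNSPNSP^^^SSSSSSSSSSSS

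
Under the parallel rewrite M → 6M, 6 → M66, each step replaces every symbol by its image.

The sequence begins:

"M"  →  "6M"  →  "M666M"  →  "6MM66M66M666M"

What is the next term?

Applying the rule to each of the 13 symbols of 6MM66M66M666M gives the pieces M66 6M 6M M66 M66 6M M66 M66 6M M66 M66 M66 6M, which concatenate to the answer.

M666M6MM66M666MM66M666MM66M66M666M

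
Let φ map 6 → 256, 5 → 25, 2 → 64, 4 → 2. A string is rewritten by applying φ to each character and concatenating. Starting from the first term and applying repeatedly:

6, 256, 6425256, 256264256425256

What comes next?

Applying the rule to each of the 15 symbols of 256264256425256 gives the pieces 64 25 256 64 256 2 64 25 256 2 64 25 64 25 256, which concatenate to the answer.

64252566425626425256264256425256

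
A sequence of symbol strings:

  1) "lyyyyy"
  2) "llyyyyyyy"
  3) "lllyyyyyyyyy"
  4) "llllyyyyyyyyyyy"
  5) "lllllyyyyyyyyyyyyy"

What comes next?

Term n consists of n-1 l's, followed by 2n+1 y's, where the shown terms are n = 2, 3, 4, 5, 6.
For the next term, n = 7, so the run lengths are 6, 15.

llllllyyyyyyyyyyyyyyy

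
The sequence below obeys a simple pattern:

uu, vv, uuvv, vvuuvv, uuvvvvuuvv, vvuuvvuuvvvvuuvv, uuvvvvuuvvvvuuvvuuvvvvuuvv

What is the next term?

From term 3 onward, concatenate the second-to-last term with the last: uu·vv = uuvv, vv·uuvv = vvuuvv, …
So term 8 is vvuuvvuuvvvvuuvv·uuvvvvuuvvvvuuvvuuvvvvuuvv.

vvuuvvuuvvvvuuvvuuvvvvuuvvvvuuvvuuvvvvuuvv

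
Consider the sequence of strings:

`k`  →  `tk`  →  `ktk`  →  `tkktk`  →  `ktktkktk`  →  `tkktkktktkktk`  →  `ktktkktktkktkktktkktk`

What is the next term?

From term 3 onward, concatenate the second-to-last term with the last: k·tk = ktk, tk·ktk = tkktk, …
Continuing: tkktkktktkktk · ktktkktktkktkktktkktk gives term 8.

tkktkktktkktkktktkktktkktkktktkktk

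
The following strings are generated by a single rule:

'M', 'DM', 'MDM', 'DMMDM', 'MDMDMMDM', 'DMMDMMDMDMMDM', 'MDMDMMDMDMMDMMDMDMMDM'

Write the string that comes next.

From term 3 onward, concatenate the second-to-last term with the last: M·DM = MDM, DM·MDM = DMMDM, …
The next term joins DMMDMMDMDMMDM and MDMDMMDMDMMDMMDMDMMDM.

DMMDMMDMDMMDMMDMDMMDMDMMDMMDMDMMDM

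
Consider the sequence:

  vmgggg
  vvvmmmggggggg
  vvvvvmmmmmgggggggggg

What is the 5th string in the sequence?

vvvvvvvvvmmmmmmmmmgggggggggggggggg

Reading off run lengths: v runs 1, 3, 5; m runs 1, 3, 5; g runs 4, 7, 10 — each is linear in n (n = 1, 2, …).
At n = 5 the blocks have lengths 9, 9, 16.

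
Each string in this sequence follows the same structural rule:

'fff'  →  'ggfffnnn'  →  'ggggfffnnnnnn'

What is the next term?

Every step adds gg to the front and nnn to the end of the previous string.
Applying this once more to ggggfffnnnnnn:

ggggggfffnnnnnnnnn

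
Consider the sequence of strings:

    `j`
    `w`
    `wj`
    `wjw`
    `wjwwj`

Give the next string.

From term 3 onward, concatenate the last term with the second-to-last: w·j = wj, wj·w = wjw, …
Continuing: wjwwj · wjw gives term 6.

wjwwjwjw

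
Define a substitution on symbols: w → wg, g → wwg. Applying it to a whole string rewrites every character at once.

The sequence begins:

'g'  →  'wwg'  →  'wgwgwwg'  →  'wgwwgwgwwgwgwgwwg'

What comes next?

Rewriting the 17 symbols of wgwwgwgwwgwgwgwwg one by one yields wg wwg wg wg wwg wg wwg wg wg wwg wg wwg wg wwg wg wg wwg; concatenated:

wgwwgwgwgwwgwgwwgwgwgwwgwgwwgwgwwgwgwgwwg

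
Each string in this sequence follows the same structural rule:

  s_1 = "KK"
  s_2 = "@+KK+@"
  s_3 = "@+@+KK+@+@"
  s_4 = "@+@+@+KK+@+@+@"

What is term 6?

Every step adds @+ to the front and +@ to the end of the previous string.
From @+@+@+KK+@+@+@, 2 further steps: @+@+@+KK+@+@+@ → @+@+@+@+KK+@+@+@+@ → (answer).

@+@+@+@+@+KK+@+@+@+@+@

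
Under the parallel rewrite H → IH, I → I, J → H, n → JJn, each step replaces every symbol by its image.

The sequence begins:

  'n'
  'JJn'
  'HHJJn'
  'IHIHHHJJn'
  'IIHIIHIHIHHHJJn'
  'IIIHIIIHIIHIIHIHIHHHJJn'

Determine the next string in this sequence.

Replace each of the 23 characters of IIIHIIIHIIHIIHIHIHHHJJn in place — I I I IH I I I IH I I IH I I IH I IH I IH IH IH H H JJn — and concatenate.

IIIIHIIIIHIIIHIIIHIIHIIHIHIHHHJJn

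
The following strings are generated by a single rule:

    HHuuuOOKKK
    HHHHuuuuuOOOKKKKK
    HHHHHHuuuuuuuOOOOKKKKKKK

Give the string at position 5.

The n-th term is 2n H's then 2n+1 u's then n+1 O's then 2n+1 K's (n = 1, 2, …).
Setting n = 5 gives 10, 11, 6, 11 characters in each block.

HHHHHHHHHHuuuuuuuuuuuOOOOOOKKKKKKKKKKK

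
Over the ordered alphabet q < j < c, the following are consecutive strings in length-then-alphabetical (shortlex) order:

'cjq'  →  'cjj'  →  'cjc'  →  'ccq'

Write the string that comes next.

ccj

The successor of ccq increments the rightmost position that isn't already c and resets every position after it to q.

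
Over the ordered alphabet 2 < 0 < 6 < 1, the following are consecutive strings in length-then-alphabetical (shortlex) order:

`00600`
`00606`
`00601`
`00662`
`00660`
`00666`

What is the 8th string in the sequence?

00612

Stepping forward 2 times from 00666: 00666 → 00661, then the target.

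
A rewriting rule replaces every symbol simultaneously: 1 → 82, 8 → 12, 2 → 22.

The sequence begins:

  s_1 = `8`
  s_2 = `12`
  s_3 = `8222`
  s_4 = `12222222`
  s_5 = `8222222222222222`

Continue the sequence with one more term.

12222222222222222222222222222222

φ(8222222222222222) expands symbol-by-symbol to 12 22 22 22 22 22 22 22 22 22 22 22 22 22 22 22; joining the 16 pieces gives the next term.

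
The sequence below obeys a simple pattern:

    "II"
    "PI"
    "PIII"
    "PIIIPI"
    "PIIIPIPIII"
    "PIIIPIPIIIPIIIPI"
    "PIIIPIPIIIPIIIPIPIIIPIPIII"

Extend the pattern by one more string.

Each term (from the third on) is the previous term followed by the one before it: term 3 = PI·II = PIII.
The next term joins PIIIPIPIIIPIIIPIPIIIPIPIII and PIIIPIPIIIPIIIPI.

PIIIPIPIIIPIIIPIPIIIPIPIIIPIIIPIPIIIPIIIPI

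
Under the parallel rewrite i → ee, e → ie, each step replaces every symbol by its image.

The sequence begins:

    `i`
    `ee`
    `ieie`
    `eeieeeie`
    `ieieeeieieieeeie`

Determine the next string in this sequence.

eeieeeieieieeeieeeieeeieieieeeie

Applying the rule to each of the 16 symbols of ieieeeieieieeeie gives the pieces ee ie ee ie ie ie ee ie ee ie ee ie ie ie ee ie, which concatenate to the answer.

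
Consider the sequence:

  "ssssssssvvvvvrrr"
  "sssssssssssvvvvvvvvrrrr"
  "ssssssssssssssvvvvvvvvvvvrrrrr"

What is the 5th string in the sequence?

Each string has the form s^{3n+2} v^{3n-1} r^{n+1}, where the shown terms are n = 2, 3, 4.
At n = 6 the blocks have lengths 20, 17, 7.

ssssssssssssssssssssvvvvvvvvvvvvvvvvvrrrrrrr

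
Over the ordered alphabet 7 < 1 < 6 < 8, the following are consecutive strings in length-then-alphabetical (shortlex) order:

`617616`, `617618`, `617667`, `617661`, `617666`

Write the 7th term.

617687

Advancing 2 positions from 617666 through 617666 → 617668 reaches term 7.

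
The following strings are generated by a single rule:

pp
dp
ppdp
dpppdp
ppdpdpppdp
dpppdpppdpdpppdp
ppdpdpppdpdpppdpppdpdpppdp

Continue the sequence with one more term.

This is a Fibonacci-style word recurrence s(k) = s(k−2)·s(k−1): e.g. pp·dp = ppdp.
The next term joins dpppdpppdpdpppdp and ppdpdpppdpdpppdpppdpdpppdp.

dpppdpppdpdpppdpppdpdpppdpdpppdpppdpdpppdp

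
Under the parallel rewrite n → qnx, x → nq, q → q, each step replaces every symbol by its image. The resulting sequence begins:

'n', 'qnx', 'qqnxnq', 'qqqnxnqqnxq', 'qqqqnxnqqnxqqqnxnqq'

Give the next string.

qqqqqnxnqqnxqqqnxnqqqqqnxnqqnxqq

Replace each of the 19 characters of qqqqnxnqqnxqqqnxnqq in place — q q q q qnx nq qnx q q qnx nq q q q qnx nq qnx q q — and concatenate.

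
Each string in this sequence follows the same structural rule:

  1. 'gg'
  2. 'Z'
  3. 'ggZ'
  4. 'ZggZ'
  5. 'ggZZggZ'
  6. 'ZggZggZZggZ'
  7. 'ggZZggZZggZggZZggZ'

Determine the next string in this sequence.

Each term (from the third on) is the two preceding terms concatenated in order: term 3 = gg·Z = ggZ.
So term 8 is ZggZggZZggZ·ggZZggZZggZggZZggZ.

ZggZggZZggZggZZggZZggZggZZggZ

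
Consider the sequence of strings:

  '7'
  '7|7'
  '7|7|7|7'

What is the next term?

s(k+1) = s(k)·|·s(k) — each term doubles the last with '|' between the halves.
One more doubling of 7|7|7|7 gives the answer.

7|7|7|7|7|7|7|7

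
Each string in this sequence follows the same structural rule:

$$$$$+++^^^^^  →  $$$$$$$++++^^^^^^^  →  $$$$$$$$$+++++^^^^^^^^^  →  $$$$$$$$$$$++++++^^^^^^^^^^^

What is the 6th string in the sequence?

Reading off run lengths: $ runs 5, 7, 9, 11; + runs 3, 4, 5, 6; ^ runs 5, 7, 9, 11 — each is linear in n, where the shown terms are n = 3, 4, 5, 6.
At n = 8 the blocks have lengths 15, 8, 15.

$$$$$$$$$$$$$$$++++++++^^^^^^^^^^^^^^^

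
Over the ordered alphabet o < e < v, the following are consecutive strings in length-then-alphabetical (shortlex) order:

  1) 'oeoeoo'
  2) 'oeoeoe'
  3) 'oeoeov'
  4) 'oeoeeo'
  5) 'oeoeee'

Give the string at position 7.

Continuing the enumeration 2 steps past oeoeee: oeoeee → oeoeev → (answer).

oeoevo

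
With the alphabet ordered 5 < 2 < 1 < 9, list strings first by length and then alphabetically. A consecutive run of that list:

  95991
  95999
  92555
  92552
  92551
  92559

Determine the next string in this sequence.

92525

Treat 92559 as a base-4 numeral over the given alphabet and add one, carrying through any trailing 9's.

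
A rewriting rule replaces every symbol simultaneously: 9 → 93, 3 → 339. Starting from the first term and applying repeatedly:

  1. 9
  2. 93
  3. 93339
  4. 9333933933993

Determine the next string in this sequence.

Rewriting the 13 symbols of 9333933933993 one by one yields 93 339 339 339 93 339 339 93 339 339 93 93 339; concatenated:

9333933933993339339933393399393339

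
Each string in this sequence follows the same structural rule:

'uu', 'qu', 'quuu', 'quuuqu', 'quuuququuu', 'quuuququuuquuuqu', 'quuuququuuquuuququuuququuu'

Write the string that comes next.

Each term (from the third on) is the previous term followed by the one before it: term 3 = qu·uu = quuu.
Continuing: quuuququuuquuuququuuququuu · quuuququuuquuuqu gives term 8.

quuuququuuquuuququuuququuuquuuququuuquuuqu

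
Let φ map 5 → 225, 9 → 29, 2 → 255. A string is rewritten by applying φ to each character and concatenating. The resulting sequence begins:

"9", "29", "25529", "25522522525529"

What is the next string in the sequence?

Applying the rule to each of the 14 symbols of 25522522525529 gives the pieces 255 225 225 255 255 225 255 255 225 255 225 225 255 29, which concatenate to the answer.

25522522525525522525525522525522522525529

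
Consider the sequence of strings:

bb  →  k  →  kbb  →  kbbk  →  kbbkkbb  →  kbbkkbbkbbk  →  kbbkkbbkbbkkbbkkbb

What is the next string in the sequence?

This is a Fibonacci-style word recurrence s(k) = s(k−1)·s(k−2): e.g. k·bb = kbb.
So term 8 is kbbkkbbkbbkkbbkkbb·kbbkkbbkbbk.

kbbkkbbkbbkkbbkkbbkbbkkbbkbbk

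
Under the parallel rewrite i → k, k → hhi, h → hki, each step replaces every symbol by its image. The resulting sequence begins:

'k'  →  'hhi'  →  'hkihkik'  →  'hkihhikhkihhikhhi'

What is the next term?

hkihhikhkihkikhhihkihhikhkihkikhhihkihkik

φ(hkihhikhkihhikhhi) expands symbol-by-symbol to hki hhi k hki hki k hhi hki hhi k hki hki k hhi hki hki k; joining the 17 pieces gives the next term.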